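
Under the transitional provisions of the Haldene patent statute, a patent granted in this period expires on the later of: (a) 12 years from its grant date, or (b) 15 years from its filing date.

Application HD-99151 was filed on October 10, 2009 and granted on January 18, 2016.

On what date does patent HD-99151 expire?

(a) grant + 12 years → 18 January 2028.
(b) filing + 15 years → 10 October 2024.
Later of the two: 18 January 2028.

January 18, 2028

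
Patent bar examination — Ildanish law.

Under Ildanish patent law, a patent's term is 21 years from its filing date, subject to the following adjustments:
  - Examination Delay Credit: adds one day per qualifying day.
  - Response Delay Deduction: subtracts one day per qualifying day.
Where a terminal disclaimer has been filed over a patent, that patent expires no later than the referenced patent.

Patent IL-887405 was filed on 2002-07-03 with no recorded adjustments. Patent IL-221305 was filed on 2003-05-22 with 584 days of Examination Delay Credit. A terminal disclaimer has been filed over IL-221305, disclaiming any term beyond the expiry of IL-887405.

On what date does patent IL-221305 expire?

2023-07-03

Natural term of IL-221305:
  Base: filing + 21 years → 22 May 2024.
  Examination Delay Credit: +584 days → 27 December 2025.
Expiry of referenced patent IL-887405:
  Base: filing + 21 years → 3 July 2023.
Terminal disclaimer: IL-221305 expires on the earlier of 27 December 2025 and 3 July 2023.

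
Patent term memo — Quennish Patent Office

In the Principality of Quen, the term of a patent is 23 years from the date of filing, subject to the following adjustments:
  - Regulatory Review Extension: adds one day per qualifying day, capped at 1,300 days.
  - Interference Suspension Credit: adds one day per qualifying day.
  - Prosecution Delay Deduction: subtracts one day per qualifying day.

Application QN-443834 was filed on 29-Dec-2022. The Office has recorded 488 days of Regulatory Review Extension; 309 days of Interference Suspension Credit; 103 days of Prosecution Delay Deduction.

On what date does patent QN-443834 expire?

Base term: filing date + 23 years → 29 December 2045.
Regulatory Review Extension: 488 days (within the 1300-day cap) → +488 days → 1 May 2047.
Interference Suspension Credit: +309 days → 5 March 2048.
Prosecution Delay Deduction: −103 days → 23 November 2047.

2047-11-23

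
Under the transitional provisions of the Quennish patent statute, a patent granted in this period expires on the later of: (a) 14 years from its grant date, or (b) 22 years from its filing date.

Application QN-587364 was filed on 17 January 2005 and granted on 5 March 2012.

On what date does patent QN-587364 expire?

2027-01-17

(a) grant + 14 years → 5 March 2026.
(b) filing + 22 years → 17 January 2027.
Later of the two: 17 January 2027.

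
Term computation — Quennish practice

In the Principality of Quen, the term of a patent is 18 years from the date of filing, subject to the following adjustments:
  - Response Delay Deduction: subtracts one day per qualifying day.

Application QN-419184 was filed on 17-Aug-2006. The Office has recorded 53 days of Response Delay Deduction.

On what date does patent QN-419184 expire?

Base term: filing date + 18 years → 17 August 2024.
Response Delay Deduction: −53 days → 25 June 2024.

June 25, 2024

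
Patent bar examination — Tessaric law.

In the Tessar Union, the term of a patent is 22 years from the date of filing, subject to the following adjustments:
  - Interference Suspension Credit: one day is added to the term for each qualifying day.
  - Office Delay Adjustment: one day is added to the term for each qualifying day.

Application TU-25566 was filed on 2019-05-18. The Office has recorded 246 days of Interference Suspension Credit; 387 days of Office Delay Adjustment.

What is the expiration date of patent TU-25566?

Base term: filing date + 22 years → 18 May 2041.
Interference Suspension Credit: +246 days → 19 January 2042.
Office Delay Adjustment: +387 days → 10 February 2043.

February 10, 2043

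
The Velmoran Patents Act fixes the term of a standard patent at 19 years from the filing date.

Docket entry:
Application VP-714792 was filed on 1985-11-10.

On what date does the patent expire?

2004-11-10

Filing date + 19 years → 10 November 2004.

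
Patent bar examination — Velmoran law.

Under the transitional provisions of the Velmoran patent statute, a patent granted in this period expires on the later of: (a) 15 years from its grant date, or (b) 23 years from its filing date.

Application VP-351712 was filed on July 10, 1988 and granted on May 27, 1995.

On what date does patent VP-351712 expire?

(a) grant + 15 years → 27 May 2010.
(b) filing + 23 years → 10 July 2011.
Later of the two: 10 July 2011.

July 10, 2011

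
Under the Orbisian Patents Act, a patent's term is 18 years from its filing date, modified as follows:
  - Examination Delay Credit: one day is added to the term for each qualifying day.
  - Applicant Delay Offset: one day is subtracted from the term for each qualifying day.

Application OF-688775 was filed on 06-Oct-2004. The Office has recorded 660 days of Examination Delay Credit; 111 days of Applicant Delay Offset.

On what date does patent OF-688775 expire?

Base term: filing date + 18 years → 6 October 2022.
Examination Delay Credit: +660 days → 27 July 2024.
Applicant Delay Offset: −111 days → 7 April 2024.

2024-04-07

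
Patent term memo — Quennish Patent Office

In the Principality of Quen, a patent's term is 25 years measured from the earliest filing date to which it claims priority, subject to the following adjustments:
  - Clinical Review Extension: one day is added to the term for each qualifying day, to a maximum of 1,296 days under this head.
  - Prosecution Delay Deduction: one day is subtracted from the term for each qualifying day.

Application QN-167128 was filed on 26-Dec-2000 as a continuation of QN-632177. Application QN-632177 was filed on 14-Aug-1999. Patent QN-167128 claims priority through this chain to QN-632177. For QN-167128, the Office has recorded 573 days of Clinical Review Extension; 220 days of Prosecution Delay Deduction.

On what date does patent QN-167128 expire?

Earliest priority filing: 14 August 1999.
Base term: 14 August 1999 + 25 years → 14 August 2024.
Clinical Review Extension: 573 days (within the 1296-day cap) → +573 days → 10 March 2026.
Prosecution Delay Deduction: −220 days → 2 August 2025.

August 2, 2025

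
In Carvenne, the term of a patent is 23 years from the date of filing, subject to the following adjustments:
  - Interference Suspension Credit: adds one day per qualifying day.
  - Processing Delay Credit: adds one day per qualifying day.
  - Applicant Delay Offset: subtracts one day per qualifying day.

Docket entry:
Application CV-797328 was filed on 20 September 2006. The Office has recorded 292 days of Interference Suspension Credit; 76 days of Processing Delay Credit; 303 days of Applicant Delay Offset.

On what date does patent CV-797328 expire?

November 24, 2029

Base term: filing date + 23 years → 20 September 2029.
Interference Suspension Credit: +292 days → 9 July 2030.
Processing Delay Credit: +76 days → 23 September 2030.
Applicant Delay Offset: −303 days → 24 November 2029.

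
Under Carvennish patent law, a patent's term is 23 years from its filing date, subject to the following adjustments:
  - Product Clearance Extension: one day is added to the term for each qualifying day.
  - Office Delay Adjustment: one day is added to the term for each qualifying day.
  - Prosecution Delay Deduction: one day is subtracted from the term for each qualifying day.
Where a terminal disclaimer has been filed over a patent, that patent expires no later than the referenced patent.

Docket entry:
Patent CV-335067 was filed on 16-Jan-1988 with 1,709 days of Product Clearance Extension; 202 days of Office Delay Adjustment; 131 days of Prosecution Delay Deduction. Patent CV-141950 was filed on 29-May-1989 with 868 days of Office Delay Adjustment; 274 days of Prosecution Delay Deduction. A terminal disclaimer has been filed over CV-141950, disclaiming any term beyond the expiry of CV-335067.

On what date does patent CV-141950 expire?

2014-01-13

Natural term of CV-141950:
  Base: filing + 23 years → 29 May 2012.
  Office Delay Adjustment: +868 days → 14 October 2014.
  Prosecution Delay Deduction: −274 days → 13 January 2014.
Expiry of referenced patent CV-335067:
  Base: filing + 23 years → 16 January 2011.
  Product Clearance Extension: +1709 days → 21 September 2015.
  Office Delay Adjustment: +202 days → 10 April 2016.
  Prosecution Delay Deduction: −131 days → 1 December 2015.
Terminal disclaimer: CV-141950 expires on the earlier of 13 January 2014 and 1 December 2015.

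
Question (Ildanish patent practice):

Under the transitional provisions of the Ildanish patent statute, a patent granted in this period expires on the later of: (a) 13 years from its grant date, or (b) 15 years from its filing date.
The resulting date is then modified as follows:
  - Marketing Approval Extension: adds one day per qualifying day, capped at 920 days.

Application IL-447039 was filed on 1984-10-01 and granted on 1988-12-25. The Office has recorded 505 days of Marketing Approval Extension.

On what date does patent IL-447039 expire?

May 14, 2003

(a) grant + 13 years → 25 December 2001.
(b) filing + 15 years → 1 October 1999.
Later of the two: 25 December 2001.
Marketing Approval Extension: 505 days (within the 920-day cap) → +505 days → 14 May 2003.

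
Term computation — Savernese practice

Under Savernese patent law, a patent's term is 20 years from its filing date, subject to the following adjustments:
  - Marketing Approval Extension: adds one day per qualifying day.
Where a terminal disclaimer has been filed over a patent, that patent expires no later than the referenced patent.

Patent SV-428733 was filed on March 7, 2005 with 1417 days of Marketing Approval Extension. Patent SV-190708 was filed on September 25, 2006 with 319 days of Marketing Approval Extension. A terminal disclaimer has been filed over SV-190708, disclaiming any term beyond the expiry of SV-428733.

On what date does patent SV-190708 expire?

August 10, 2027

Natural term of SV-190708:
  Base: filing + 20 years → 25 September 2026.
  Marketing Approval Extension: +319 days → 10 August 2027.
Expiry of referenced patent SV-428733:
  Base: filing + 20 years → 7 March 2025.
  Marketing Approval Extension: +1417 days → 22 January 2029.
Terminal disclaimer: SV-190708 expires on the earlier of 10 August 2027 and 22 January 2029.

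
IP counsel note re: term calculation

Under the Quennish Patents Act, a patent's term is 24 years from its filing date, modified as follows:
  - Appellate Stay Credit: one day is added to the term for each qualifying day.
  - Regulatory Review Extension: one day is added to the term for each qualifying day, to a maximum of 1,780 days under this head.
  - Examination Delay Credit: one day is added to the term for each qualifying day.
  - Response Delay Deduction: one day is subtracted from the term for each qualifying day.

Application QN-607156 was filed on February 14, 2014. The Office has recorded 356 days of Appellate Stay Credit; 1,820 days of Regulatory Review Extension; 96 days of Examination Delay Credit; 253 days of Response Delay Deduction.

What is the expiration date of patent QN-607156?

2043-07-17

Base term: filing date + 24 years → 14 February 2038.
Appellate Stay Credit: +356 days → 5 February 2039.
Regulatory Review Extension: 1820 days claimed exceeds the 1780-day cap, so +1780 days → 21 December 2043.
Examination Delay Credit: +96 days → 26 March 2044.
Response Delay Deduction: −253 days → 17 July 2043.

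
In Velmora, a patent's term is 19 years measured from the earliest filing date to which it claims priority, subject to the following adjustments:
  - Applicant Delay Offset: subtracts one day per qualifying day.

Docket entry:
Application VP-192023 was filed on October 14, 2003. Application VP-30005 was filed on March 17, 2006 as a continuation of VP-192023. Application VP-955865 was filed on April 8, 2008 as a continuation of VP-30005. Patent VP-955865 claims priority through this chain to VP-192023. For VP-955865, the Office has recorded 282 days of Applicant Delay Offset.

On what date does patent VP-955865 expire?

Earliest priority filing: 14 October 2003.
Base term: 14 October 2003 + 19 years → 14 October 2022.
Applicant Delay Offset: −282 days → 5 January 2022.

2022-01-05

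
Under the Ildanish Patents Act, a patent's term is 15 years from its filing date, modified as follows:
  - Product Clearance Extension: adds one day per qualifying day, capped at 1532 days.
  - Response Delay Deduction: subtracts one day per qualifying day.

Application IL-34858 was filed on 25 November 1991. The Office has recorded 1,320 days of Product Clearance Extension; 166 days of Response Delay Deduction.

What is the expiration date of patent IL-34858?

Base term: filing date + 15 years → 25 November 2006.
Product Clearance Extension: 1320 days (within the 1532-day cap) → +1320 days → 7 July 2010.
Response Delay Deduction: −166 days → 22 January 2010.

2010-01-22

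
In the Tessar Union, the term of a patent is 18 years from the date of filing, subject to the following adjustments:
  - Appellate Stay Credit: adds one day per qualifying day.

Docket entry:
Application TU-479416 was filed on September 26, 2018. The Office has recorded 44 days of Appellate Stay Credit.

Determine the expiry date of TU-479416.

November 9, 2036

Base term: filing date + 18 years → 26 September 2036.
Appellate Stay Credit: +44 days → 9 November 2036.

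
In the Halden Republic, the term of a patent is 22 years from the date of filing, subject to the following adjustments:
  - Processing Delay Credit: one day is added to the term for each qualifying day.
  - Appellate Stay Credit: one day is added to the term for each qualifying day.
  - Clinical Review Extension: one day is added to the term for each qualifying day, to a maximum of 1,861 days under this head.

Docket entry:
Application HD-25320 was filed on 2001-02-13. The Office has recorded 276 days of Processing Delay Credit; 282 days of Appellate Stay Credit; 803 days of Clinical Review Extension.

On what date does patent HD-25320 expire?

2026-11-05

Base term: filing date + 22 years → 13 February 2023.
Processing Delay Credit: +276 days → 16 November 2023.
Appellate Stay Credit: +282 days → 24 August 2024.
Clinical Review Extension: 803 days (within the 1861-day cap) → +803 days → 5 November 2026.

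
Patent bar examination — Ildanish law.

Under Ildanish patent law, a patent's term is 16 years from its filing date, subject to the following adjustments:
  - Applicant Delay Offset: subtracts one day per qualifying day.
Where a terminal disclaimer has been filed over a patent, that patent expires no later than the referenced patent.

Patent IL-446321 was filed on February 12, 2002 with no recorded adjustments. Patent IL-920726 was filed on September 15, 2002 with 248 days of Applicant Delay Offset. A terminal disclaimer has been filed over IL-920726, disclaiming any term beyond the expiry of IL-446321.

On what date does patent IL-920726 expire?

Natural term of IL-920726:
  Base: filing + 16 years → 15 September 2018.
  Applicant Delay Offset: −248 days → 10 January 2018.
Expiry of referenced patent IL-446321:
  Base: filing + 16 years → 12 February 2018.
Terminal disclaimer: IL-920726 expires on the earlier of 10 January 2018 and 12 February 2018.

2018-01-10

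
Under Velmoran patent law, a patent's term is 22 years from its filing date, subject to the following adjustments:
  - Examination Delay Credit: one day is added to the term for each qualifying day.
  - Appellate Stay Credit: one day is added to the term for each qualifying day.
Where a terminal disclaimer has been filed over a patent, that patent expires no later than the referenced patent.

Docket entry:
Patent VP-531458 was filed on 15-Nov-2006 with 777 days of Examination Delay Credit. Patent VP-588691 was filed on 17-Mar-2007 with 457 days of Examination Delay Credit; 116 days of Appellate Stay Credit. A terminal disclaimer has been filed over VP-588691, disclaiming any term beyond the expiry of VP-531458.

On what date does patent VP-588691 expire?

2030-10-11

Natural term of VP-588691:
  Base: filing + 22 years → 17 March 2029.
  Examination Delay Credit: +457 days → 17 June 2030.
  Appellate Stay Credit: +116 days → 11 October 2030.
Expiry of referenced patent VP-531458:
  Base: filing + 22 years → 15 November 2028.
  Examination Delay Credit: +777 days → 1 January 2031.
Terminal disclaimer: VP-588691 expires on the earlier of 11 October 2030 and 1 January 2031.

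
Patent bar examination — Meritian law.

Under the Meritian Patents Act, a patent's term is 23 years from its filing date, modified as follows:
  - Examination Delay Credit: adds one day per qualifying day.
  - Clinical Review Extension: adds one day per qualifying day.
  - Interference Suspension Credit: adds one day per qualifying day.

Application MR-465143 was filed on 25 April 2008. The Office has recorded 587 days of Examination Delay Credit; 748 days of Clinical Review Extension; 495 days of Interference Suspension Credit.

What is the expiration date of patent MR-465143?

April 28, 2036

Base term: filing date + 23 years → 25 April 2031.
Examination Delay Credit: +587 days → 2 December 2032.
Clinical Review Extension: +748 days → 20 December 2034.
Interference Suspension Credit: +495 days → 28 April 2036.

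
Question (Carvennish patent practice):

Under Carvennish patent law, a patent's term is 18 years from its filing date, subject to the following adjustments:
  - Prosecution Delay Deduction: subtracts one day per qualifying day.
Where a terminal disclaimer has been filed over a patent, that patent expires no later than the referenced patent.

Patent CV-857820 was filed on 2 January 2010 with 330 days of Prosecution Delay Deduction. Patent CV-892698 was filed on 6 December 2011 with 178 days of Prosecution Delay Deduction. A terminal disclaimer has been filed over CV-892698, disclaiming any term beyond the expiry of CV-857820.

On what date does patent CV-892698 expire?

Natural term of CV-892698:
  Base: filing + 18 years → 6 December 2029.
  Prosecution Delay Deduction: −178 days → 11 June 2029.
Expiry of referenced patent CV-857820:
  Base: filing + 18 years → 2 January 2028.
  Prosecution Delay Deduction: −330 days → 6 February 2027.
Terminal disclaimer: CV-892698 expires on the earlier of 11 June 2029 and 6 February 2027.

February 6, 2027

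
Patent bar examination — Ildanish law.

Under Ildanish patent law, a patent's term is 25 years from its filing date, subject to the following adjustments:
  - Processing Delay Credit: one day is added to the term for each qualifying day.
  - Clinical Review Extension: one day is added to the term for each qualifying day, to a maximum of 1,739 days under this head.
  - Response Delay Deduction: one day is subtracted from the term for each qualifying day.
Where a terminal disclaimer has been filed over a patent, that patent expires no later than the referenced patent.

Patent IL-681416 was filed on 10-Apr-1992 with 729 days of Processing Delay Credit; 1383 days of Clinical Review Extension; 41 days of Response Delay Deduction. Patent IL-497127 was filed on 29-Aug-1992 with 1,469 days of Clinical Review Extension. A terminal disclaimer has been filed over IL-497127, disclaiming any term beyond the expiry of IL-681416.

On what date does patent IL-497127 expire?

2021-09-06

Natural term of IL-497127:
  Base: filing + 25 years → 29 August 2017.
  Clinical Review Extension: 1469 days (within the 1739-day cap) → +1469 days → 6 September 2021.
Expiry of referenced patent IL-681416:
  Base: filing + 25 years → 10 April 2017.
  Processing Delay Credit: +729 days → 9 April 2019.
  Clinical Review Extension: 1383 days (within the 1739-day cap) → +1383 days → 21 January 2023.
  Response Delay Deduction: −41 days → 11 December 2022.
Terminal disclaimer: IL-497127 expires on the earlier of 6 September 2021 and 11 December 2022.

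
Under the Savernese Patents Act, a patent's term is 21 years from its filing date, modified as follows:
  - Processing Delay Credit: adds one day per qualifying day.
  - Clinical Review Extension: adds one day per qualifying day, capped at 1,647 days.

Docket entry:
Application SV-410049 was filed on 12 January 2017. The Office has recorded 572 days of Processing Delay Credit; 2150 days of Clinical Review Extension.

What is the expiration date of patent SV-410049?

Base term: filing date + 21 years → 12 January 2038.
Processing Delay Credit: +572 days → 7 August 2039.
Clinical Review Extension: 2150 days claimed exceeds the 1647-day cap, so +1647 days → 9 February 2044.

February 9, 2044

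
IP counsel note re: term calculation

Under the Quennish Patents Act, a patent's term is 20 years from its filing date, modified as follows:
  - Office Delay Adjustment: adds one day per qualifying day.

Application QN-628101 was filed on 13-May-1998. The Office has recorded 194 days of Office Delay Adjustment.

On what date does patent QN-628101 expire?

Base term: filing date + 20 years → 13 May 2018.
Office Delay Adjustment: +194 days → 23 November 2018.

November 23, 2018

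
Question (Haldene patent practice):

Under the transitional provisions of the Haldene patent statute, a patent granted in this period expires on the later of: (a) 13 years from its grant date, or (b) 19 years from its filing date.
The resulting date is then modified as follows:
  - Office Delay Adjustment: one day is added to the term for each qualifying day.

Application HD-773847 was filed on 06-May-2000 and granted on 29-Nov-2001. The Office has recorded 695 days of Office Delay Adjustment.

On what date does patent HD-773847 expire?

March 31, 2021

(a) grant + 13 years → 29 November 2014.
(b) filing + 19 years → 6 May 2019.
Later of the two: 6 May 2019.
Office Delay Adjustment: +695 days → 31 March 2021.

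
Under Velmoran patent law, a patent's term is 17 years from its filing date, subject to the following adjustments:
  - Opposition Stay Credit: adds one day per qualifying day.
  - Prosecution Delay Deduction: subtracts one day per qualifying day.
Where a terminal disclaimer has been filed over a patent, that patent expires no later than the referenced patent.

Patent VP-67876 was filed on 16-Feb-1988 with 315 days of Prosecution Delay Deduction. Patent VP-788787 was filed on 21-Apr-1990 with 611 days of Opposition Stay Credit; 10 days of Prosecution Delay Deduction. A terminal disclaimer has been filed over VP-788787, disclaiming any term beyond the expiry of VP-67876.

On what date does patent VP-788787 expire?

Natural term of VP-788787:
  Base: filing + 17 years → 21 April 2007.
  Opposition Stay Credit: +611 days → 22 December 2008.
  Prosecution Delay Deduction: −10 days → 12 December 2008.
Expiry of referenced patent VP-67876:
  Base: filing + 17 years → 16 February 2005.
  Prosecution Delay Deduction: −315 days → 7 April 2004.
Terminal disclaimer: VP-788787 expires on the earlier of 12 December 2008 and 7 April 2004.

2004-04-07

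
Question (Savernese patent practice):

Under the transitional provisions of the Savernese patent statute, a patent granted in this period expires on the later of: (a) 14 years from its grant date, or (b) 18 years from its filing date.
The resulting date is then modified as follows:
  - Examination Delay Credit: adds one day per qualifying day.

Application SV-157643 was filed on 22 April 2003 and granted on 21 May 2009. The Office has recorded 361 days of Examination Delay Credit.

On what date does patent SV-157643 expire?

(a) grant + 14 years → 21 May 2023.
(b) filing + 18 years → 22 April 2021.
Later of the two: 21 May 2023.
Examination Delay Credit: +361 days → 16 May 2024.

May 16, 2024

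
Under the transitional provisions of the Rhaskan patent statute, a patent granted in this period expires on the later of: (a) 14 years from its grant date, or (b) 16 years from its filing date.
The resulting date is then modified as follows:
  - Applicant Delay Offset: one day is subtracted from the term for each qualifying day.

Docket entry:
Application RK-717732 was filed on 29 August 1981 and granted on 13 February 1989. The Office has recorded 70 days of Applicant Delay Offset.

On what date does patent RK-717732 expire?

2002-12-05

(a) grant + 14 years → 13 February 2003.
(b) filing + 16 years → 29 August 1997.
Later of the two: 13 February 2003.
Applicant Delay Offset: −70 days → 5 December 2002.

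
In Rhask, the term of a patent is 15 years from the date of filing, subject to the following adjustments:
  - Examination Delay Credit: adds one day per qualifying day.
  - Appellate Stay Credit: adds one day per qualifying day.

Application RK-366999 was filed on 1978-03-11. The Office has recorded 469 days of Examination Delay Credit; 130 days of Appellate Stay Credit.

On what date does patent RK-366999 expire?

1994-10-31

Base term: filing date + 15 years → 11 March 1993.
Examination Delay Credit: +469 days → 23 June 1994.
Appellate Stay Credit: +130 days → 31 October 1994.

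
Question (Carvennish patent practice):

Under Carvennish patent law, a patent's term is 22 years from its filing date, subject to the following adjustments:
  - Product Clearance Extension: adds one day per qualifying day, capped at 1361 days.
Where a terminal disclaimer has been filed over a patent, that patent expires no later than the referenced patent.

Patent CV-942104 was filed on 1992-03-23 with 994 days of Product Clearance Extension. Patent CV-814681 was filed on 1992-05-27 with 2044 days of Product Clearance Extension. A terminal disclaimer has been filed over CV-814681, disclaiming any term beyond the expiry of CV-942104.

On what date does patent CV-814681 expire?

Natural term of CV-814681:
  Base: filing + 22 years → 27 May 2014.
  Product Clearance Extension: 2044 days claimed exceeds the 1361-day cap, so +1361 days → 16 February 2018.
Expiry of referenced patent CV-942104:
  Base: filing + 22 years → 23 March 2014.
  Product Clearance Extension: 994 days (within the 1361-day cap) → +994 days → 11 December 2016.
Terminal disclaimer: CV-814681 expires on the earlier of 16 February 2018 and 11 December 2016.

2016-12-11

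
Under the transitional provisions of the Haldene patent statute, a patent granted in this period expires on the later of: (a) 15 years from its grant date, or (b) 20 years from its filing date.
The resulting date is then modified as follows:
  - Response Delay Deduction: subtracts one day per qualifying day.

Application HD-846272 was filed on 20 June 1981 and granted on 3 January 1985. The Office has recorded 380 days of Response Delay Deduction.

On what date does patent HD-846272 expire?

(a) grant + 15 years → 3 January 2000.
(b) filing + 20 years → 20 June 2001.
Later of the two: 20 June 2001.
Response Delay Deduction: −380 days → 5 June 2000.

June 5, 2000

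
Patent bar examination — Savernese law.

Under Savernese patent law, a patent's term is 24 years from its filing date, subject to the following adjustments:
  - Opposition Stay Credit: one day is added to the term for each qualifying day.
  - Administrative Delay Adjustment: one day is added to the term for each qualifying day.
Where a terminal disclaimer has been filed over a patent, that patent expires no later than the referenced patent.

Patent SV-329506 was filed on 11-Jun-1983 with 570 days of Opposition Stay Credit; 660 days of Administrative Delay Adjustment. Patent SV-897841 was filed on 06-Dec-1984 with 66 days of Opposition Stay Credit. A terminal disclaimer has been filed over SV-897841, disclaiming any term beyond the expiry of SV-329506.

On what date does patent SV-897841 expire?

Natural term of SV-897841:
  Base: filing + 24 years → 6 December 2008.
  Opposition Stay Credit: +66 days → 10 February 2009.
Expiry of referenced patent SV-329506:
  Base: filing + 24 years → 11 June 2007.
  Opposition Stay Credit: +570 days → 1 January 2009.
  Administrative Delay Adjustment: +660 days → 23 October 2010.
Terminal disclaimer: SV-897841 expires on the earlier of 10 February 2009 and 23 October 2010.

February 10, 2009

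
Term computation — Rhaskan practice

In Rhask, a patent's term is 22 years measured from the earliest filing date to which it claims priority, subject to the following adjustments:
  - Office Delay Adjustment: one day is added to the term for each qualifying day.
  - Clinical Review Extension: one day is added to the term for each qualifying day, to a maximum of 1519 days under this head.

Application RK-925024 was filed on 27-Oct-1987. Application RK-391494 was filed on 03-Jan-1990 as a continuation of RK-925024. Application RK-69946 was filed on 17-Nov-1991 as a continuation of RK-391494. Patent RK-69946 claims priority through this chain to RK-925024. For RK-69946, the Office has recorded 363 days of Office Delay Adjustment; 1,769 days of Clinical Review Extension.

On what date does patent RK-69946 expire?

Earliest priority filing: 27 October 1987.
Base term: 27 October 1987 + 22 years → 27 October 2009.
Office Delay Adjustment: +363 days → 25 October 2010.
Clinical Review Extension: 1769 days claimed exceeds the 1519-day cap, so +1519 days → 22 December 2014.

2014-12-22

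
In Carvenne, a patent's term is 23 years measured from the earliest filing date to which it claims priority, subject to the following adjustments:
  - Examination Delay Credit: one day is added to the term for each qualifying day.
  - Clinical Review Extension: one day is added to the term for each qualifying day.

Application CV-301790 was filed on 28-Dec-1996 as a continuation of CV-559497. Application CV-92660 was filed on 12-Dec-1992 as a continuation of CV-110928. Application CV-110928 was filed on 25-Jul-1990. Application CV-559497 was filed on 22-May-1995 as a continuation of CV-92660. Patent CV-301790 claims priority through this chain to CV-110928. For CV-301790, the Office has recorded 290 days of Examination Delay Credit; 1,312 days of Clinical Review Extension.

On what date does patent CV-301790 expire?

December 13, 2017

Earliest priority filing: 25 July 1990.
Base term: 25 July 1990 + 23 years → 25 July 2013.
Examination Delay Credit: +290 days → 11 May 2014.
Clinical Review Extension: +1312 days → 13 December 2017.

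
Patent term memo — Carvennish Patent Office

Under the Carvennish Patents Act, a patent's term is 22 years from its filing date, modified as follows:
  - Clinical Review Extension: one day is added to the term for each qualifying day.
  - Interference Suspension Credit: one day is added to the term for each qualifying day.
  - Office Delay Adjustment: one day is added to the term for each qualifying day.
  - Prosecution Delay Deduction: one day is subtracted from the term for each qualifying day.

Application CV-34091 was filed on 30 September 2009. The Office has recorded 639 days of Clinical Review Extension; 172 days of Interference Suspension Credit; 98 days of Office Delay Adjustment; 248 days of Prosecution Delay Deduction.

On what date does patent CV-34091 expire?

July 22, 2033

Base term: filing date + 22 years → 30 September 2031.
Clinical Review Extension: +639 days → 30 June 2033.
Interference Suspension Credit: +172 days → 19 December 2033.
Office Delay Adjustment: +98 days → 27 March 2034.
Prosecution Delay Deduction: −248 days → 22 July 2033.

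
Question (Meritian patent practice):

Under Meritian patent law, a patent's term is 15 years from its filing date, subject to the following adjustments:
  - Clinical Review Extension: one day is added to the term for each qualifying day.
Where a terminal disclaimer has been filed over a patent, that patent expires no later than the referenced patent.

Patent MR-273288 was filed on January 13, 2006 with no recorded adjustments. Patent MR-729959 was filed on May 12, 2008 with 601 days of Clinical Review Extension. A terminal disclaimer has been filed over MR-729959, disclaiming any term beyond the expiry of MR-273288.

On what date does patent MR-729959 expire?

2021-01-13

Natural term of MR-729959:
  Base: filing + 15 years → 12 May 2023.
  Clinical Review Extension: +601 days → 2 January 2025.
Expiry of referenced patent MR-273288:
  Base: filing + 15 years → 13 January 2021.
Terminal disclaimer: MR-729959 expires on the earlier of 2 January 2025 and 13 January 2021.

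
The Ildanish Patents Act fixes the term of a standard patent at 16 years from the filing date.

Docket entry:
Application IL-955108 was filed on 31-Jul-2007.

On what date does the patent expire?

Filing date + 16 years → 31 July 2023.

2023-07-31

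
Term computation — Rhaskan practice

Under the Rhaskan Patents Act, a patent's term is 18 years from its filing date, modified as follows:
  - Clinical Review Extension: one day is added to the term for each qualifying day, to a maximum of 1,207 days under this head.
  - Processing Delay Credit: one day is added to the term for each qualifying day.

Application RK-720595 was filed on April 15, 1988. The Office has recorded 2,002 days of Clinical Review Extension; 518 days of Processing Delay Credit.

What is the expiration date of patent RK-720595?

January 4, 2011

Base term: filing date + 18 years → 15 April 2006.
Clinical Review Extension: 2002 days claimed exceeds the 1207-day cap, so +1207 days → 4 August 2009.
Processing Delay Credit: +518 days → 4 January 2011.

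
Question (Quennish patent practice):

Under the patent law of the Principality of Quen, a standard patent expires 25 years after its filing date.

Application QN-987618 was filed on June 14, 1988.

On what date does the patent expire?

Filing date + 25 years → 14 June 2013.

June 14, 2013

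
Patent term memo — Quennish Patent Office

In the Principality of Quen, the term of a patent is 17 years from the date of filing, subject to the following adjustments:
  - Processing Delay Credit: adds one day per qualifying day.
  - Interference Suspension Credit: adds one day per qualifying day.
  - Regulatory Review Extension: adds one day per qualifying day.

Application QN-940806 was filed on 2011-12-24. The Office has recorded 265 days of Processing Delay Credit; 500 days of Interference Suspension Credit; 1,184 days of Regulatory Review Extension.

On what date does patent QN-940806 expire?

Base term: filing date + 17 years → 24 December 2028.
Processing Delay Credit: +265 days → 15 September 2029.
Interference Suspension Credit: +500 days → 28 January 2031.
Regulatory Review Extension: +1184 days → 26 April 2034.

April 26, 2034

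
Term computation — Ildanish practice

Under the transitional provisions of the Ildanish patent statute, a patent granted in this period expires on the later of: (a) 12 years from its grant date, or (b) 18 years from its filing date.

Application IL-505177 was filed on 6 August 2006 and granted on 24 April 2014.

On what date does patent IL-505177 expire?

April 24, 2026

(a) grant + 12 years → 24 April 2026.
(b) filing + 18 years → 6 August 2024.
Later of the two: 24 April 2026.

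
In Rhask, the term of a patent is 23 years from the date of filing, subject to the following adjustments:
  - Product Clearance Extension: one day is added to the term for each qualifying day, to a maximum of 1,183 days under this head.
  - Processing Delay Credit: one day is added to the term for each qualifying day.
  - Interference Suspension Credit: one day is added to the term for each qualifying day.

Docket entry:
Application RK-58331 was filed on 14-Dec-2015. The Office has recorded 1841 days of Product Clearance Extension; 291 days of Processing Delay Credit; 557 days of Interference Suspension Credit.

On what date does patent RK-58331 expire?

Base term: filing date + 23 years → 14 December 2038.
Product Clearance Extension: 1841 days claimed exceeds the 1183-day cap, so +1183 days → 11 March 2042.
Processing Delay Credit: +291 days → 27 December 2042.
Interference Suspension Credit: +557 days → 6 July 2044.

July 6, 2044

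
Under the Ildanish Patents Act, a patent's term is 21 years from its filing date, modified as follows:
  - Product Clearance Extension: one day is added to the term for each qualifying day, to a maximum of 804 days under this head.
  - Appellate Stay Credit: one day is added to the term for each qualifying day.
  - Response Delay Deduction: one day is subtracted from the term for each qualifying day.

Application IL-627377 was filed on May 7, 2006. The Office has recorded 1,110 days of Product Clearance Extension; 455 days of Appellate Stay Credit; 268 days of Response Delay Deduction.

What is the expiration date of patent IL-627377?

Base term: filing date + 21 years → 7 May 2027.
Product Clearance Extension: 1110 days claimed exceeds the 804-day cap, so +804 days → 19 July 2029.
Appellate Stay Credit: +455 days → 17 October 2030.
Response Delay Deduction: −268 days → 22 January 2030.

2030-01-22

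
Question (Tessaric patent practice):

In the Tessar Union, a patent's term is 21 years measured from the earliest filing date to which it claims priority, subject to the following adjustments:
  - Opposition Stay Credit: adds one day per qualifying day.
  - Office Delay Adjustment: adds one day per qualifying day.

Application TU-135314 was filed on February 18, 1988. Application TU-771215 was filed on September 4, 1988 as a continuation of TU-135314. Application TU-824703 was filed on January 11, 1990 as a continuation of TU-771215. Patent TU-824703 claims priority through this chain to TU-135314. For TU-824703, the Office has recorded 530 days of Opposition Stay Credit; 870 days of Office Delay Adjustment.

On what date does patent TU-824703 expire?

December 19, 2012

Earliest priority filing: 18 February 1988.
Base term: 18 February 1988 + 21 years → 18 February 2009.
Opposition Stay Credit: +530 days → 2 August 2010.
Office Delay Adjustment: +870 days → 19 December 2012.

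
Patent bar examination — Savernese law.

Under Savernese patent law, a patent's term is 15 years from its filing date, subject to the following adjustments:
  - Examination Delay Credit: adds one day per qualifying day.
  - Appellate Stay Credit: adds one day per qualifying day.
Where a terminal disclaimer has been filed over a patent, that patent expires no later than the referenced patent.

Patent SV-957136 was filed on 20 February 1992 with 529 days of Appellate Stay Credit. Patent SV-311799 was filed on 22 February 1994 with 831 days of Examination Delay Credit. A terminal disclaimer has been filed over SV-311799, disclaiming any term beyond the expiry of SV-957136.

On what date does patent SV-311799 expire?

Natural term of SV-311799:
  Base: filing + 15 years → 22 February 2009.
  Examination Delay Credit: +831 days → 3 June 2011.
Expiry of referenced patent SV-957136:
  Base: filing + 15 years → 20 February 2007.
  Appellate Stay Credit: +529 days → 2 August 2008.
Terminal disclaimer: SV-311799 expires on the earlier of 3 June 2011 and 2 August 2008.

August 2, 2008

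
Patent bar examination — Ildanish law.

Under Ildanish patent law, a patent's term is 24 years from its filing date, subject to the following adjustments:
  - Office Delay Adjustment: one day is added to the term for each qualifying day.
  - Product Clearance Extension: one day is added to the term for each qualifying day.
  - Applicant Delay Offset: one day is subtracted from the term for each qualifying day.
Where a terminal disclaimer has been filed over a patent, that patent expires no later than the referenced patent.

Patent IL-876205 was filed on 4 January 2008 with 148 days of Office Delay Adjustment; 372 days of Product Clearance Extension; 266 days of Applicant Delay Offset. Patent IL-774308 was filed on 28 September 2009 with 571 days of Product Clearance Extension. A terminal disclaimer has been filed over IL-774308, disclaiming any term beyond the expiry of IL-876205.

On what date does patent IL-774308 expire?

September 14, 2032

Natural term of IL-774308:
  Base: filing + 24 years → 28 September 2033.
  Product Clearance Extension: +571 days → 22 April 2035.
Expiry of referenced patent IL-876205:
  Base: filing + 24 years → 4 January 2032.
  Office Delay Adjustment: +148 days → 31 May 2032.
  Product Clearance Extension: +372 days → 7 June 2033.
  Applicant Delay Offset: −266 days → 14 September 2032.
Terminal disclaimer: IL-774308 expires on the earlier of 22 April 2035 and 14 September 2032.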